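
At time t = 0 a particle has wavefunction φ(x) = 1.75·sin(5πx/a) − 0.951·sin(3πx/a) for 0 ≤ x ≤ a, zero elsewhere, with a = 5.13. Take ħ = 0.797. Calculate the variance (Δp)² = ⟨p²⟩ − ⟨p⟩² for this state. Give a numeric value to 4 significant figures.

5.087

Compute ⟨p⟩ and ⟨p²⟩ separately; (Δp)² = ⟨p²⟩ − ⟨p⟩².
d²/dx² sin(jπx/a) = −(jπ/a)²·sin(jπx/a); on 0 ≤ x ≤ a, ∫sin²(jπx/a) dx = a/2 and ∫sin(jπx/a)·sin(lπx/a) dx = 0 for j ≠ l, so only diagonal terms survive in ∫|φ|² and ∫φ·φ″; ∫φ·φ′ dx = [φ²/2] between the walls = 0.
Normalization: ∫|φ|² dx = 10.175.
⟨p⟩ = 0.0000 and ⟨p²⟩ = 5.0866.
(Δp)² = 5.0866 − (0.0000)² = 5.0866.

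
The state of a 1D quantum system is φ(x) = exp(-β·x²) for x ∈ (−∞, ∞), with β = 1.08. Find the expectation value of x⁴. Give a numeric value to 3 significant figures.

0.161

⟨x⁴⟩ = ∫ x⁴·|φ|² dx / ∫|φ|² dx (integrals over the domain).
Gaussian moments: ∫x^(2j)·e^(−2βx²) dx = (2j−1)!!/(4β)^j · √(π/(2β)), odd powers integrate to 0; here √(π/(2β)) = 1.2060.
State is unnormalized: ∫|φ|² dx = 1.2060, and ∫φ*·x⁴·φ dx = 0.19387, so ⟨x⁴⟩ = 0.19387 / 1.2060.
⟨x⁴⟩ = 0.16075.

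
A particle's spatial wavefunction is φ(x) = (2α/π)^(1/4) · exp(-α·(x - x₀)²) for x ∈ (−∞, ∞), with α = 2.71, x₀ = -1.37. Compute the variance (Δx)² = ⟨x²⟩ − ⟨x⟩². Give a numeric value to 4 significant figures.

0.09225

Compute ⟨x⟩ and ⟨x²⟩ separately, then (Δx)² = ⟨x²⟩ − ⟨x⟩².
Gaussian moments (u = x − x₀): ∫u^(2j)·e^(−2αu²) du = (2j−1)!!/(4α)^j · √(π/(2α)), odd powers integrate to 0; here √(π/(2α)) = 0.76133.
⟨x⟩ = -1.3700 and ⟨x²⟩ = 1.9692.
(Δx)² = 1.9692 − (-1.3700)² = 0.092251.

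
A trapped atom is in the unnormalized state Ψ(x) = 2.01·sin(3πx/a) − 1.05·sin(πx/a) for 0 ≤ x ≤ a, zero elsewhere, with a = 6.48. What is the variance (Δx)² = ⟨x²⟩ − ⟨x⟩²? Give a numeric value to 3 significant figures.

1.55

Compute ⟨x⟩ and ⟨x²⟩ separately, then (Δx)² = ⟨x²⟩ − ⟨x⟩².
On 0 ≤ x ≤ a (j ≠ l): ∫sin²(jπx/a) dx = a/2, ∫sin(jπx/a)·sin(lπx/a) dx = 0; diagonal moments ∫x·sin²(jπx/a) dx = a²/4, ∫x²·sin²(jπx/a) dx = a³·(1/6 − 1/(4j²π²)); cross terms ∫x·sin(jπx/a)·sin(lπx/a) dx = 0 for j + l even and −4jla²/(π²(j² − l²)²) for j + l odd, ∫x²·sin(jπx/a)·sin(lπx/a) dx = (−1)^(j+l)·4jla³/(π²(j² − l²)²); higher powers the same way via product-to-sum and parts.
Normalization: ∫|Ψ|² dx = 16.662.
⟨x⟩ = 3.2400 and ⟨x²⟩ = 12.046.
(Δx)² = 12.046 − (3.2400)² = 1.5479.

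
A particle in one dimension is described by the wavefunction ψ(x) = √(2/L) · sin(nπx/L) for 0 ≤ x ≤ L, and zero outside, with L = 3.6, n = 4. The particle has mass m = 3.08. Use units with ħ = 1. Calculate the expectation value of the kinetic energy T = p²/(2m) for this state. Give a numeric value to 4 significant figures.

1.978

T = −(ħ²/2m) d²/dx², so ⟨T⟩ = −(ħ²/2m) ∫ ψ*·ψ'' dx; with m = 3.08.
d/dx sin(nπx/L) = (nπ/L)·cos(nπx/L) and d²/dx² sin(nπx/L) = −(nπ/L)²·sin(nπx/L); on 0 ≤ x ≤ L, ∫sin²(nπx/L) dx = L/2 and ∫sin(nπx/L)·cos(nπx/L) dx = 0.
⟨T⟩ = 1.9780.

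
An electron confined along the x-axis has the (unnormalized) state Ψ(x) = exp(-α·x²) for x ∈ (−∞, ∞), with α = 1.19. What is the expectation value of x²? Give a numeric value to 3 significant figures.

0.210

⟨x²⟩ = ∫ x²·|Ψ|² dx / ∫|Ψ|² dx (integrals over the domain).
Gaussian moments: ∫x^(2j)·e^(−2αx²) dx = (2j−1)!!/(4α)^j · √(π/(2α)), odd powers integrate to 0; here √(π/(2α)) = 1.1489.
State is unnormalized: ∫|Ψ|² dx = 1.1489, and ∫Ψ*·x²·Ψ dx = 0.24137, so ⟨x²⟩ = 0.24137 / 1.1489.
⟨x²⟩ = 0.21008.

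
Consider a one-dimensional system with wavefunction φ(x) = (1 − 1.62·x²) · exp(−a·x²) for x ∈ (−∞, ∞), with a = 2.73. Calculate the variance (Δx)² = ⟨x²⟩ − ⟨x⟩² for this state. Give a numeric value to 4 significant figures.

0.05238

Compute ⟨x⟩ and ⟨x²⟩ separately, then (Δx)² = ⟨x²⟩ − ⟨x⟩².
Expand each integrand as polynomial × e^(−2ax²) and use ∫x^(2j)·e^(−2ax²) dx = (2j−1)!!/(4a)^j · √(π/(2a)), odd powers → 0; here √(π/(2a)) = 0.75854.
Normalization: ∫|φ|² dx = 0.58356.
⟨x⟩ = 0.0000 and ⟨x²⟩ = 0.052376.
(Δx)² = 0.052376 − (0.0000)² = 0.052376.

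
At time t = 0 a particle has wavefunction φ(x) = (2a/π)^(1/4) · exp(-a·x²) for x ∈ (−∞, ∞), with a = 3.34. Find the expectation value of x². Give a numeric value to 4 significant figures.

⟨x²⟩ = ∫ x²·|φ|² dx (integrals over the domain).
Gaussian moments: ∫x^(2j)·e^(−2ax²) dx = (2j−1)!!/(4a)^j · √(π/(2a)), odd powers integrate to 0; here √(π/(2a)) = 0.68578.
⟨x²⟩ = 0.074850.

0.07485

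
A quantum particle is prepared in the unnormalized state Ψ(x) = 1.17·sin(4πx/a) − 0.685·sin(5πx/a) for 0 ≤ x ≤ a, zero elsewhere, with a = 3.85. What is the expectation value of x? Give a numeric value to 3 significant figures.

⟨x⟩ = ∫ x·|Ψ|² dx / ∫|Ψ|² dx (integrals over the domain).
On 0 ≤ x ≤ a (j ≠ l): ∫sin²(jπx/a) dx = a/2, ∫sin(jπx/a)·sin(lπx/a) dx = 0; diagonal moments ∫x·sin²(jπx/a) dx = a²/4, ∫x²·sin²(jπx/a) dx = a³·(1/6 − 1/(4j²π²)); cross terms ∫x·sin(jπx/a)·sin(lπx/a) dx = 0 for j + l even and −4jla²/(π²(j² − l²)²) for j + l odd, ∫x²·sin(jπx/a)·sin(lπx/a) dx = (−1)^(j+l)·4jla³/(π²(j² − l²)²); higher powers the same way via product-to-sum and parts.
State is unnormalized: ∫|Ψ|² dx = 3.5384, and ∫Ψ*·x·Ψ dx = 9.1890, so ⟨x⟩ = 9.1890 / 3.5384.
⟨x⟩ = 2.5969.

2.60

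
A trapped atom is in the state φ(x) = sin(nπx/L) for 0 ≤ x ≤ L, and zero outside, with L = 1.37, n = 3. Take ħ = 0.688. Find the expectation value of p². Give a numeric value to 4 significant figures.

22.40

p² φ = −ħ² d²φ/dx²; ⟨p²⟩ = −ħ² ∫ φ*·φ'' dx / ∫|φ|² dx.
d/dx sin(nπx/L) = (nπ/L)·cos(nπx/L) and d²/dx² sin(nπx/L) = −(nπ/L)²·sin(nπx/L); on 0 ≤ x ≤ L, ∫sin²(nπx/L) dx = L/2 and ∫sin(nπx/L)·cos(nπx/L) dx = 0.
State is unnormalized: ∫|φ|² dx = 0.68500, and ∫φ*·(−ħ² φ'') dx = 15.345, so ⟨p²⟩ = 15.345 / 0.68500.
⟨p²⟩ = 22.402.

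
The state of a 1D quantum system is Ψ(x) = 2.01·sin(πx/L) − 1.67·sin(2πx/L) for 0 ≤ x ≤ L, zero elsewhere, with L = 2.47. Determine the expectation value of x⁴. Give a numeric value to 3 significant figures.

⟨x⁴⟩ = ∫ x⁴·|Ψ|² dx / ∫|Ψ|² dx (integrals over the domain).
On 0 ≤ x ≤ L (j ≠ l): ∫sin²(jπx/L) dx = L/2, ∫sin(jπx/L)·sin(lπx/L) dx = 0; diagonal moments ∫x·sin²(jπx/L) dx = L²/4, ∫x²·sin²(jπx/L) dx = L³·(1/6 − 1/(4j²π²)); cross terms ∫x·sin(jπx/L)·sin(lπx/L) dx = 0 for j + l even and −4jlL²/(π²(j² − l²)²) for j + l odd, ∫x²·sin(jπx/L)·sin(lπx/L) dx = (−1)^(j+l)·4jlL³/(π²(j² − l²)²); higher powers the same way via product-to-sum and parts.
State is unnormalized: ∫|Ψ|² dx = 8.4338, and ∫Ψ*·x⁴·Ψ dx = 79.781, so ⟨x⁴⟩ = 79.781 / 8.4338.
⟨x⁴⟩ = 9.4596.

9.46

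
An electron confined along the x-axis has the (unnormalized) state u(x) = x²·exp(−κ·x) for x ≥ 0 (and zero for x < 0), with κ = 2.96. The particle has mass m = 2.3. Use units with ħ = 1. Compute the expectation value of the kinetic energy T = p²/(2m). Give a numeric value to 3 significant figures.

0.635

T = −(ħ²/2m) d²/dx², so ⟨T⟩ = −(ħ²/2m) ∫ u*·u'' dx / ∫|u|² dx; with m = 2.3.
Differentiate x²·exp(−κ·x) with the product rule; every integrand then reduces to terms xʲ·e^(−2κx) on [0, ∞), with ∫₀^∞ xʲ·e^(−2κx) dx = j!/(2κ)^(j+1).
State is unnormalized: ∫|u|² dx = 0.0033007, and ∫u*·(−ħ²/2m · u'') dx = 0.0020956, so ⟨T⟩ = 0.0020956 / 0.0033007.
⟨T⟩ = 0.63490.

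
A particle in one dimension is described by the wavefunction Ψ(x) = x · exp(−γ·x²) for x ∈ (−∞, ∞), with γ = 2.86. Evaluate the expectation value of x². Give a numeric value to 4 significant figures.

0.2622

⟨x²⟩ = ∫ x²·|Ψ|² dx / ∫|Ψ|² dx (integrals over the domain).
Expand each integrand as polynomial × e^(−2γx²) and use ∫x^(2j)·e^(−2γx²) dx = (2j−1)!!/(4γ)^j · √(π/(2γ)), odd powers → 0; here √(π/(2γ)) = 0.74110.
State is unnormalized: ∫|Ψ|² dx = 0.064781, and ∫Ψ*·x²·Ψ dx = 0.016988, so ⟨x²⟩ = 0.016988 / 0.064781.
⟨x²⟩ = 0.26224.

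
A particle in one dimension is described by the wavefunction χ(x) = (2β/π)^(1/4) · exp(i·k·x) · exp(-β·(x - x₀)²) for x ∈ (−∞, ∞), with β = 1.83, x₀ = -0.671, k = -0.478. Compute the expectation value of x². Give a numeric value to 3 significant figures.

0.587

⟨x²⟩ = ∫ x²·|χ|² dx (integrals over the domain).
Gaussian moments (u = x − x₀): ∫u^(2j)·e^(−2βu²) du = (2j−1)!!/(4β)^j · √(π/(2β)), odd powers integrate to 0; here √(π/(2β)) = 0.92648.
⟨x²⟩ = 0.58685.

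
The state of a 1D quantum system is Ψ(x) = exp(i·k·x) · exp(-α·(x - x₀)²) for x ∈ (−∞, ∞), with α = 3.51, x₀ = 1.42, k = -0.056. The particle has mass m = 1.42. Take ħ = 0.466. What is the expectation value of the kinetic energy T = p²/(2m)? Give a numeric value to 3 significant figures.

0.269

T = −(ħ²/2m) d²/dx², so ⟨T⟩ = −(ħ²/2m) ∫ Ψ*·Ψ'' dx / ∫|Ψ|² dx; with m = 1.42.
Gaussian moments (u = x − x₀): ∫u^(2j)·e^(−2αu²) du = (2j−1)!!/(4α)^j · √(π/(2α)), odd powers integrate to 0; here √(π/(2α)) = 0.66897. Derivatives: Ψ′ = (ik − 2αu)·Ψ, Ψ″ = ((ik − 2αu)² − 2α)·Ψ; the odd-in-u pieces drop out.
State is unnormalized: ∫|Ψ|² dx = 0.66897, and ∫Ψ*·(−ħ²/2m · Ψ'') dx = 0.17970, so ⟨T⟩ = 0.17970 / 0.66897.
⟨T⟩ = 0.26863.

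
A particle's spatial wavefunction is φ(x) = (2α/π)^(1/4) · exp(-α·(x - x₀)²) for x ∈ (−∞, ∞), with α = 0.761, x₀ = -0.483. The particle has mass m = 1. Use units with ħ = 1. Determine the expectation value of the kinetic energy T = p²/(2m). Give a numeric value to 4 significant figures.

0.3805

T = −(ħ²/2m) d²/dx², so ⟨T⟩ = −(ħ²/2m) ∫ φ*·φ'' dx; with m = 1.
Gaussian moments (u = x − x₀): ∫u^(2j)·e^(−2αu²) du = (2j−1)!!/(4α)^j · √(π/(2α)), odd powers integrate to 0; here √(π/(2α)) = 1.4367. Derivatives: d/dx e^(−αu²) = −2αu·e^(−αu²), d²/dx² e^(−αu²) = (4α²u² − 2α)·e^(−αu²).
⟨T⟩ = 0.38050.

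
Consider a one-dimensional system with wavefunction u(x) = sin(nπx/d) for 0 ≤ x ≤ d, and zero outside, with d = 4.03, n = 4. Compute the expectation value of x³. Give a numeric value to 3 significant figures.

16.1

⟨x³⟩ = ∫ x³·|u|² dx / ∫|u|² dx (integrals over the domain).
With sin²θ = (1 − cos2θ)/2 on 0 ≤ x ≤ d: ∫sin²(nπx/d) dx = d/2, ∫x·sin²(nπx/d) dx = d²/4, ∫x²·sin²(nπx/d) dx = d³·(1/6 − 1/(4n²π²)); higher powers xᵏ the same way, integrating xᵏ·cos(2nπx/d) by parts.
State is unnormalized: ∫|u|² dx = 2.0150, and ∫u*·x³·u dx = 32.344, so ⟨x³⟩ = 32.344 / 2.0150.
⟨x³⟩ = 16.052.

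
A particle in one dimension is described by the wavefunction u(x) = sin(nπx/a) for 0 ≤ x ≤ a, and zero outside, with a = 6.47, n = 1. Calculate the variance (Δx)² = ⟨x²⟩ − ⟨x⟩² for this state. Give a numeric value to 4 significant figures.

Compute ⟨x⟩ and ⟨x²⟩ separately, then (Δx)² = ⟨x²⟩ − ⟨x⟩².
With sin²θ = (1 − cos2θ)/2 on 0 ≤ x ≤ a: ∫sin²(nπx/a) dx = a/2, ∫x·sin²(nπx/a) dx = a²/4, ∫x²·sin²(nπx/a) dx = a³·(1/6 − 1/(4n²π²)); higher powers xᵏ the same way, integrating xᵏ·cos(2nπx/a) by parts.
Normalization: ∫|u|² dx = 3.2350.
⟨x⟩ = 3.2350 and ⟨x²⟩ = 11.833.
(Δx)² = 11.833 − (3.2350)² = 1.3677.

1.368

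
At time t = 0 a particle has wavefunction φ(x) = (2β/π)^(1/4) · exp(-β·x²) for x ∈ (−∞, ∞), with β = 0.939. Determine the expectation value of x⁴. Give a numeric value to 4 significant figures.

0.2127

⟨x⁴⟩ = ∫ x⁴·|φ|² dx (integrals over the domain).
Gaussian moments: ∫x^(2j)·e^(−2βx²) dx = (2j−1)!!/(4β)^j · √(π/(2β)), odd powers integrate to 0; here √(π/(2β)) = 1.2934.
⟨x⁴⟩ = 0.21265.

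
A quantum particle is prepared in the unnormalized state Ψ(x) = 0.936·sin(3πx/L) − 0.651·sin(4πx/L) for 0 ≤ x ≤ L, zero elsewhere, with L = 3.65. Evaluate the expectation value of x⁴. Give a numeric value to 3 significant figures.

58.9

⟨x⁴⟩ = ∫ x⁴·|Ψ|² dx / ∫|Ψ|² dx (integrals over the domain).
On 0 ≤ x ≤ L (j ≠ l): ∫sin²(jπx/L) dx = L/2, ∫sin(jπx/L)·sin(lπx/L) dx = 0; diagonal moments ∫x·sin²(jπx/L) dx = L²/4, ∫x²·sin²(jπx/L) dx = L³·(1/6 − 1/(4j²π²)); cross terms ∫x·sin(jπx/L)·sin(lπx/L) dx = 0 for j + l even and −4jlL²/(π²(j² − l²)²) for j + l odd, ∫x²·sin(jπx/L)·sin(lπx/L) dx = (−1)^(j+l)·4jlL³/(π²(j² − l²)²); higher powers the same way via product-to-sum and parts.
State is unnormalized: ∫|Ψ|² dx = 2.3723, and ∫Ψ*·x⁴·Ψ dx = 139.71, so ⟨x⁴⟩ = 139.71 / 2.3723.
⟨x⁴⟩ = 58.893.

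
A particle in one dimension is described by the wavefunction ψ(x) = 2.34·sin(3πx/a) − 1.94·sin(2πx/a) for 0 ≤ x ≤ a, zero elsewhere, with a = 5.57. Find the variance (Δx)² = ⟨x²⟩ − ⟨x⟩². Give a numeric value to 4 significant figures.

1.188

Compute ⟨x⟩ and ⟨x²⟩ separately, then (Δx)² = ⟨x²⟩ − ⟨x⟩².
On 0 ≤ x ≤ a (j ≠ l): ∫sin²(jπx/a) dx = a/2, ∫sin(jπx/a)·sin(lπx/a) dx = 0; diagonal moments ∫x·sin²(jπx/a) dx = a²/4, ∫x²·sin²(jπx/a) dx = a³·(1/6 − 1/(4j²π²)); cross terms ∫x·sin(jπx/a)·sin(lπx/a) dx = 0 for j + l even and −4jla²/(π²(j² − l²)²) for j + l odd, ∫x²·sin(jπx/a)·sin(lπx/a) dx = (−1)^(j+l)·4jla³/(π²(j² − l²)²); higher powers the same way via product-to-sum and parts.
Normalization: ∫|ψ|² dx = 25.731.
⟨x⟩ = 3.8498 and ⟨x²⟩ = 16.009.
(Δx)² = 16.009 − (3.8498)² = 1.1880.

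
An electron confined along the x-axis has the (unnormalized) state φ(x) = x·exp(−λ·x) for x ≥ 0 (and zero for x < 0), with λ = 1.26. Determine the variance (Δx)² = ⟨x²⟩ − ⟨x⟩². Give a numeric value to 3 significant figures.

0.472

Compute ⟨x⟩ and ⟨x²⟩ separately, then (Δx)² = ⟨x²⟩ − ⟨x⟩².
Every integrand reduces to terms xʲ·e^(−2λx) on [0, ∞); use ∫₀^∞ xʲ·e^(−2λx) dx = j!/(2λ)^(j+1).
Normalization: ∫|φ|² dx = 0.12498.
⟨x⟩ = 1.1905 and ⟨x²⟩ = 1.8896.
(Δx)² = 1.8896 − (1.1905)² = 0.47241.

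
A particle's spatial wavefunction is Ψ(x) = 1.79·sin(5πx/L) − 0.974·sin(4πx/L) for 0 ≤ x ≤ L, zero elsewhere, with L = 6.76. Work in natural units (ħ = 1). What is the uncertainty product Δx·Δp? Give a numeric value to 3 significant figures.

3.46

Δx = √(⟨x²⟩−⟨x⟩²), Δp = √(⟨p²⟩−⟨p⟩²).
On 0 ≤ x ≤ L (j ≠ l): ∫sin²(jπx/L) dx = L/2, ∫sin(jπx/L)·sin(lπx/L) dx = 0; diagonal moments ∫x·sin²(jπx/L) dx = L²/4, ∫x²·sin²(jπx/L) dx = L³·(1/6 − 1/(4j²π²)); cross terms ∫x·sin(jπx/L)·sin(lπx/L) dx = 0 for j + l even and −4jlL²/(π²(j² − l²)²) for j + l odd, ∫x²·sin(jπx/L)·sin(lπx/L) dx = (−1)^(j+l)·4jlL³/(π²(j² − l²)²); higher powers the same way via product-to-sum and parts. d²/dx² sin(jπx/L) = −(jπ/L)²·sin(jπx/L); on 0 ≤ x ≤ L, ∫sin²(jπx/L) dx = L/2 and ∫sin(jπx/L)·sin(lπx/L) dx = 0 for j ≠ l, so only diagonal terms survive in ∫|Ψ|² and ∫Ψ·Ψ″; ∫Ψ·Ψ′ dx = [Ψ²/2] between the walls = 0.
Normalization: ∫|Ψ|² dx = 14.036.
⟨x⟩ = 4.5160, ⟨x²⟩ = 22.808 ⇒ Δx = 1.5534.
⟨p⟩ = 0.0000, ⟨p²⟩ = 4.9554 ⇒ Δp = 2.2261.
Δx·Δp = 3.4580.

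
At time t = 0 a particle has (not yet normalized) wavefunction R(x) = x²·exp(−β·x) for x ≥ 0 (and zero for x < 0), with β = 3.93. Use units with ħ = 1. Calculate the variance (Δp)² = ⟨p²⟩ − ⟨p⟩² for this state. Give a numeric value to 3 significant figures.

Compute ⟨p⟩ and ⟨p²⟩ separately; (Δp)² = ⟨p²⟩ − ⟨p⟩².
Differentiate x²·exp(−β·x) with the product rule; every integrand then reduces to terms xʲ·e^(−2βx) on [0, ∞), with ∫₀^∞ xʲ·e^(−2βx) dx = j!/(2β)^(j+1).
Normalization: ∫|R|² dx = 0.00080002.
⟨p⟩ = 0.0000 and ⟨p²⟩ = 5.1483.
(Δp)² = 5.1483 − (0.0000)² = 5.1483.

5.15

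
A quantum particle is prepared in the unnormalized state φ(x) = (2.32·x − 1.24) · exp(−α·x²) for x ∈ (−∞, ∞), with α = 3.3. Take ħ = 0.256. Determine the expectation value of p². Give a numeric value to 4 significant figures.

0.3069

p² φ = −ħ² d²φ/dx²; ⟨p²⟩ = −ħ² ∫ φ*·φ'' dx / ∫|φ|² dx.
Expand each integrand as polynomial × e^(−2αx²) and use ∫x^(2j)·e^(−2αx²) dx = (2j−1)!!/(4α)^j · √(π/(2α)), odd powers → 0; here √(π/(2α)) = 0.68993. Differentiate with the product rule, d/dx e^(−αx²) = −2αx·e^(−αx²).
State is unnormalized: ∫|φ|² dx = 1.3422, and ∫φ*·(−ħ² φ'') dx = 0.41195, so ⟨p²⟩ = 0.41195 / 1.3422.
⟨p²⟩ = 0.30693.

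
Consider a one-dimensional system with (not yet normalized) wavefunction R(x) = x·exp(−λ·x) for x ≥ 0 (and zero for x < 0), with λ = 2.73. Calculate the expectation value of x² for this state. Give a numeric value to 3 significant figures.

0.403

⟨x²⟩ = ∫ x²·|R|² dx / ∫|R|² dx (integrals over the domain).
Every integrand reduces to terms xʲ·e^(−2λx) on [0, ∞); use ∫₀^∞ xʲ·e^(−2λx) dx = j!/(2λ)^(j+1).
State is unnormalized: ∫|R|² dx = 0.012287, and ∫R*·x²·R dx = 0.0049459, so ⟨x²⟩ = 0.0049459 / 0.012287.
⟨x²⟩ = 0.40253.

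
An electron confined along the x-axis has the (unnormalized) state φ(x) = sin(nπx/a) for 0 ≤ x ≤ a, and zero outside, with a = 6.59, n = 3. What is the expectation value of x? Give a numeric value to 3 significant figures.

3.30

⟨x⟩ = ∫ x·|φ|² dx / ∫|φ|² dx (integrals over the domain).
With sin²θ = (1 − cos2θ)/2 on 0 ≤ x ≤ a: ∫sin²(nπx/a) dx = a/2, ∫x·sin²(nπx/a) dx = a²/4, ∫x²·sin²(nπx/a) dx = a³·(1/6 − 1/(4n²π²)); higher powers xᵏ the same way, integrating xᵏ·cos(2nπx/a) by parts.
State is unnormalized: ∫|φ|² dx = 3.2950, and ∫φ*·x·φ dx = 10.857, so ⟨x⟩ = 10.857 / 3.2950.
⟨x⟩ = 3.2950.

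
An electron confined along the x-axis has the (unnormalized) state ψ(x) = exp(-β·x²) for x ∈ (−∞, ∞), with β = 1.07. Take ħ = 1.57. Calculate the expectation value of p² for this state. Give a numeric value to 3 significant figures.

p² ψ = −ħ² d²ψ/dx²; ⟨p²⟩ = −ħ² ∫ ψ*·ψ'' dx / ∫|ψ|² dx.
Gaussian moments: ∫x^(2j)·e^(−2βx²) dx = (2j−1)!!/(4β)^j · √(π/(2β)), odd powers integrate to 0; here √(π/(2β)) = 1.2116. Derivatives: d/dx e^(−βx²) = −2βx·e^(−βx²), d²/dx² e^(−βx²) = (4β²x² − 2β)·e^(−βx²).
State is unnormalized: ∫|ψ|² dx = 1.2116, and ∫ψ*·(−ħ² ψ'') dx = 3.1956, so ⟨p²⟩ = 3.1956 / 1.2116.
⟨p²⟩ = 2.6374.

2.64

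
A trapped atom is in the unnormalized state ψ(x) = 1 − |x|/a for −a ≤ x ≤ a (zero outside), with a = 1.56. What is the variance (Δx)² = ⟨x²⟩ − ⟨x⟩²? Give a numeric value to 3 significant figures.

Compute ⟨x⟩ and ⟨x²⟩ separately, then (Δx)² = ⟨x²⟩ − ⟨x⟩².
ψ is even, so ∫ over [−a, a] = 2∫₀ᵃ with ψ = 1 − x/a there: ∫₀ᵃ (1 − x/a)² dx = a/3, ∫₀ᵃ x²(1 − x/a)² dx = a³/30, ∫₀ᵃ x⁴(1 − x/a)² dx = a⁵/105.
Normalization: ∫|ψ|² dx = 1.0400.
⟨x⟩ = 0.0000 and ⟨x²⟩ = 0.24336.
(Δx)² = 0.24336 − (0.0000)² = 0.24336.

0.243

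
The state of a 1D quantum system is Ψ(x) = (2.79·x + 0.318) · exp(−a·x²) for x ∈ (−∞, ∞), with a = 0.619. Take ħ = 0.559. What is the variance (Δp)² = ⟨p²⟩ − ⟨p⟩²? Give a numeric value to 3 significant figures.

Compute ⟨p⟩ and ⟨p²⟩ separately; (Δp)² = ⟨p²⟩ − ⟨p⟩².
Expand each integrand as polynomial × e^(−2ax²) and use ∫x^(2j)·e^(−2ax²) dx = (2j−1)!!/(4a)^j · √(π/(2a)), odd powers → 0; here √(π/(2a)) = 1.5930. Differentiate with the product rule, d/dx e^(−ax²) = −2ax·e^(−ax²).
Normalization: ∫|Ψ|² dx = 5.1692.
⟨p⟩ = 0.0000 and ⟨p²⟩ = 0.56822.
(Δp)² = 0.56822 − (0.0000)² = 0.56822.

0.568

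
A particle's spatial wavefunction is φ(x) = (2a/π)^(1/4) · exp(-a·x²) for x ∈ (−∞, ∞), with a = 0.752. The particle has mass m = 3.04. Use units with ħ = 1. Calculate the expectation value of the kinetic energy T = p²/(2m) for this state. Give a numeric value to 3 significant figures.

0.124

T = −(ħ²/2m) d²/dx², so ⟨T⟩ = −(ħ²/2m) ∫ φ*·φ'' dx; with m = 3.04.
Gaussian moments: ∫x^(2j)·e^(−2ax²) dx = (2j−1)!!/(4a)^j · √(π/(2a)), odd powers integrate to 0; here √(π/(2a)) = 1.4453. Derivatives: d/dx e^(−ax²) = −2ax·e^(−ax²), d²/dx² e^(−ax²) = (4a²x² − 2a)·e^(−ax²).
⟨T⟩ = 0.12368.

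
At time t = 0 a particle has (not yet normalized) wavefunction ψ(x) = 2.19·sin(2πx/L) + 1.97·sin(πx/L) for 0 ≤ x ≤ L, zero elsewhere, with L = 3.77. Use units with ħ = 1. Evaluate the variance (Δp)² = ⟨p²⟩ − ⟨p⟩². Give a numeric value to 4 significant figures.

Compute ⟨p⟩ and ⟨p²⟩ separately; (Δp)² = ⟨p²⟩ − ⟨p⟩².
d²/dx² sin(jπx/L) = −(jπ/L)²·sin(jπx/L); on 0 ≤ x ≤ L, ∫sin²(jπx/L) dx = L/2 and ∫sin(jπx/L)·sin(lπx/L) dx = 0 for j ≠ l, so only diagonal terms survive in ∫|ψ|² and ∫ψ·ψ″; ∫ψ·ψ′ dx = [ψ²/2] between the walls = 0.
Normalization: ∫|ψ|² dx = 16.356.
⟨p⟩ = 0.0000 and ⟨p²⟩ = 1.8459.
(Δp)² = 1.8459 − (0.0000)² = 1.8459.

1.846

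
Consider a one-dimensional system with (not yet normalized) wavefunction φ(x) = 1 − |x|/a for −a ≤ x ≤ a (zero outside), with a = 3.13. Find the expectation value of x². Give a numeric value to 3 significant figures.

0.980

⟨x²⟩ = ∫ x²·|φ|² dx / ∫|φ|² dx (integrals over the domain).
φ is even, so ∫ over [−a, a] = 2∫₀ᵃ with φ = 1 − x/a there: ∫₀ᵃ (1 − x/a)² dx = a/3, ∫₀ᵃ x²(1 − x/a)² dx = a³/30, ∫₀ᵃ x⁴(1 − x/a)² dx = a⁵/105.
State is unnormalized: ∫|φ|² dx = 2.0867, and ∫φ*·x²·φ dx = 2.0443, so ⟨x²⟩ = 2.0443 / 2.0867.
⟨x²⟩ = 0.97969.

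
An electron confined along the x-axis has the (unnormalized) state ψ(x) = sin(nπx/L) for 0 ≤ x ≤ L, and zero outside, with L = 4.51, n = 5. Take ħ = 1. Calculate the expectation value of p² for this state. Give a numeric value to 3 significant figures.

12.1

p² ψ = −ħ² d²ψ/dx²; ⟨p²⟩ = −ħ² ∫ ψ*·ψ'' dx / ∫|ψ|² dx.
d/dx sin(nπx/L) = (nπ/L)·cos(nπx/L) and d²/dx² sin(nπx/L) = −(nπ/L)²·sin(nπx/L); on 0 ≤ x ≤ L, ∫sin²(nπx/L) dx = L/2 and ∫sin(nπx/L)·cos(nπx/L) dx = 0.
State is unnormalized: ∫|ψ|² dx = 2.2550, and ∫ψ*·(−ħ² ψ'') dx = 27.355, so ⟨p²⟩ = 27.355 / 2.2550.
⟨p²⟩ = 12.131.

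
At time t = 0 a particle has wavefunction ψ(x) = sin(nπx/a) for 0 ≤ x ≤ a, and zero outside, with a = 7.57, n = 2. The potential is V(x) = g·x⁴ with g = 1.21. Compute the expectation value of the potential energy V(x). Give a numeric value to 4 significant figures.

⟨V⟩ = ∫ V(x)·|ψ|² dx / ∫|ψ|² dx.
With sin²θ = (1 − cos2θ)/2 on 0 ≤ x ≤ a: ∫sin²(nπx/a) dx = a/2, ∫x·sin²(nπx/a) dx = a²/4, ∫x²·sin²(nπx/a) dx = a³·(1/6 − 1/(4n²π²)); higher powers xᵏ the same way, integrating xᵏ·cos(2nπx/a) by parts.
State is unnormalized: ∫|ψ|² dx = 3.7850, and ∫ψ*·V(x)·ψ dx = 2641.4, so ⟨V⟩ = 2641.4 / 3.7850.
⟨V⟩ = 697.87.

697.9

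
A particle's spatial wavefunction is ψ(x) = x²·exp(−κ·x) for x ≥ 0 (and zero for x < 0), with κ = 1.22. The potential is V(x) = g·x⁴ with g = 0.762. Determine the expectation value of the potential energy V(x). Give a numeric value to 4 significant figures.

⟨V⟩ = ∫ V(x)·|ψ|² dx / ∫|ψ|² dx.
Every integrand reduces to terms xʲ·e^(−2κx) on [0, ∞); use ∫₀^∞ xʲ·e^(−2κx) dx = j!/(2κ)^(j+1).
State is unnormalized: ∫|ψ|² dx = 0.27750, and ∫ψ*·V(x)·ψ dx = 10.022, so ⟨V⟩ = 10.022 / 0.27750.
⟨V⟩ = 36.116.

36.12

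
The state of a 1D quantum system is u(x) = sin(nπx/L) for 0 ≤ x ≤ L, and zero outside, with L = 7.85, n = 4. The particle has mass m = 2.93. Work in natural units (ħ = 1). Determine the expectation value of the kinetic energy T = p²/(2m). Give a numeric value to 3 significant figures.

0.437

T = −(ħ²/2m) d²/dx², so ⟨T⟩ = −(ħ²/2m) ∫ u*·u'' dx / ∫|u|² dx; with m = 2.93.
d/dx sin(nπx/L) = (nπ/L)·cos(nπx/L) and d²/dx² sin(nπx/L) = −(nπ/L)²·sin(nπx/L); on 0 ≤ x ≤ L, ∫sin²(nπx/L) dx = L/2 and ∫sin(nπx/L)·cos(nπx/L) dx = 0.
State is unnormalized: ∫|u|² dx = 3.9250, and ∫u*·(−ħ²/2m · u'') dx = 1.7164, so ⟨T⟩ = 1.7164 / 3.9250.
⟨T⟩ = 0.43730.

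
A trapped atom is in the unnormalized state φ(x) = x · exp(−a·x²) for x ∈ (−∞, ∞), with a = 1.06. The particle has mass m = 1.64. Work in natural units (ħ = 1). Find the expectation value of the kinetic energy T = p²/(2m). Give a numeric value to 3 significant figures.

T = −(ħ²/2m) d²/dx², so ⟨T⟩ = −(ħ²/2m) ∫ φ*·φ'' dx / ∫|φ|² dx; with m = 1.64.
Expand each integrand as polynomial × e^(−2ax²) and use ∫x^(2j)·e^(−2ax²) dx = (2j−1)!!/(4a)^j · √(π/(2a)), odd powers → 0; here √(π/(2a)) = 1.2173. Differentiate with the product rule, d/dx e^(−ax²) = −2ax·e^(−ax²).
State is unnormalized: ∫|φ|² dx = 0.28711, and ∫φ*·(−ħ²/2m · φ'') dx = 0.27835, so ⟨T⟩ = 0.27835 / 0.28711.
⟨T⟩ = 0.96951.

0.970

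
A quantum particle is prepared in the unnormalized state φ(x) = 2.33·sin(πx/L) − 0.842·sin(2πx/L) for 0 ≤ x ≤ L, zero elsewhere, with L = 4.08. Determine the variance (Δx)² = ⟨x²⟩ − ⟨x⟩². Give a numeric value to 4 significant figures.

0.3962

Compute ⟨x⟩ and ⟨x²⟩ separately, then (Δx)² = ⟨x²⟩ − ⟨x⟩².
On 0 ≤ x ≤ L (j ≠ l): ∫sin²(jπx/L) dx = L/2, ∫sin(jπx/L)·sin(lπx/L) dx = 0; diagonal moments ∫x·sin²(jπx/L) dx = L²/4, ∫x²·sin²(jπx/L) dx = L³·(1/6 − 1/(4j²π²)); cross terms ∫x·sin(jπx/L)·sin(lπx/L) dx = 0 for j + l even and −4jlL²/(π²(j² − l²)²) for j + l odd, ∫x²·sin(jπx/L)·sin(lπx/L) dx = (−1)^(j+l)·4jlL³/(π²(j² − l²)²); higher powers the same way via product-to-sum and parts.
Normalization: ∫|φ|² dx = 12.521.
⟨x⟩ = 2.5098 and ⟨x²⟩ = 6.6953.
(Δx)² = 6.6953 − (2.5098)² = 0.39622.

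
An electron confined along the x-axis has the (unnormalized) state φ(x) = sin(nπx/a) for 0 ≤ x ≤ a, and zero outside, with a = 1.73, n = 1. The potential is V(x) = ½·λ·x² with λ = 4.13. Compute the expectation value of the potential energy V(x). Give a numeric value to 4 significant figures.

⟨V⟩ = ∫ V(x)·|φ|² dx / ∫|φ|² dx.
With sin²θ = (1 − cos2θ)/2 on 0 ≤ x ≤ a: ∫sin²(nπx/a) dx = a/2, ∫x·sin²(nπx/a) dx = a²/4, ∫x²·sin²(nπx/a) dx = a³·(1/6 − 1/(4n²π²)); higher powers xᵏ the same way, integrating xᵏ·cos(2nπx/a) by parts.
State is unnormalized: ∫|φ|² dx = 0.86500, and ∫φ*·V(x)·φ dx = 1.5112, so ⟨V⟩ = 1.5112 / 0.86500.
⟨V⟩ = 1.7470.

1.747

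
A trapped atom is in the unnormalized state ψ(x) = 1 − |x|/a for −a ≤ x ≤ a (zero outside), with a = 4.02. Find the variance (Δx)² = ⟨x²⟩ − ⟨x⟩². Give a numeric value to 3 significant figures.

Compute ⟨x⟩ and ⟨x²⟩ separately, then (Δx)² = ⟨x²⟩ − ⟨x⟩².
ψ is even, so ∫ over [−a, a] = 2∫₀ᵃ with ψ = 1 − x/a there: ∫₀ᵃ (1 − x/a)² dx = a/3, ∫₀ᵃ x²(1 − x/a)² dx = a³/30, ∫₀ᵃ x⁴(1 − x/a)² dx = a⁵/105.
Normalization: ∫|ψ|² dx = 2.6800.
⟨x⟩ = 0.0000 and ⟨x²⟩ = 1.6160.
(Δx)² = 1.6160 − (0.0000)² = 1.6160.

1.62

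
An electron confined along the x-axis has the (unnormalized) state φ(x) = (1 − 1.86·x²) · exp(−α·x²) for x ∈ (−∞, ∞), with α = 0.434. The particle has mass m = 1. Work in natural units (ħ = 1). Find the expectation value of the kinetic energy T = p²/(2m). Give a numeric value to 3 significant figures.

1.05

T = −(ħ²/2m) d²/dx², so ⟨T⟩ = −(ħ²/2m) ∫ φ*·φ'' dx / ∫|φ|² dx; with m = 1.
Expand each integrand as polynomial × e^(−2αx²) and use ∫x^(2j)·e^(−2αx²) dx = (2j−1)!!/(4α)^j · √(π/(2α)), odd powers → 0; here √(π/(2α)) = 1.9025. Differentiate with the product rule, d/dx e^(−αx²) = −2αx·e^(−αx²).
State is unnormalized: ∫|φ|² dx = 4.3776, and ∫φ*·(−ħ²/2m · φ'') dx = 4.6149, so ⟨T⟩ = 4.6149 / 4.3776.
⟨T⟩ = 1.0542.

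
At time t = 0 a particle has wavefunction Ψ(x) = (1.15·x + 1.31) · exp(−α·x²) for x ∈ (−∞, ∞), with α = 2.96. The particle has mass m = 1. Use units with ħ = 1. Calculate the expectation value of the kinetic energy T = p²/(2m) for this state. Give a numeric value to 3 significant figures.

T = −(ħ²/2m) d²/dx², so ⟨T⟩ = −(ħ²/2m) ∫ Ψ*·Ψ'' dx / ∫|Ψ|² dx; with m = 1.
Expand each integrand as polynomial × e^(−2αx²) and use ∫x^(2j)·e^(−2αx²) dx = (2j−1)!!/(4α)^j · √(π/(2α)), odd powers → 0; here √(π/(2α)) = 0.72847. Differentiate with the product rule, d/dx e^(−αx²) = −2αx·e^(−αx²).
State is unnormalized: ∫|Ψ|² dx = 1.3315, and ∫Ψ*·(−ħ²/2m · Ψ'') dx = 2.2115, so ⟨T⟩ = 2.2115 / 1.3315.
⟨T⟩ = 1.6609.

1.66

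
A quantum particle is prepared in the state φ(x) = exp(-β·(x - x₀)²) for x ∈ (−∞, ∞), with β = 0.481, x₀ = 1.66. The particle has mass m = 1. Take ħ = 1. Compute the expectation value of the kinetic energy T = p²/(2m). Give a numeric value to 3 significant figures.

T = −(ħ²/2m) d²/dx², so ⟨T⟩ = −(ħ²/2m) ∫ φ*·φ'' dx / ∫|φ|² dx; with m = 1.
Gaussian moments (u = x − x₀): ∫u^(2j)·e^(−2βu²) du = (2j−1)!!/(4β)^j · √(π/(2β)), odd powers integrate to 0; here √(π/(2β)) = 1.8071. Derivatives: d/dx e^(−βu²) = −2βu·e^(−βu²), d²/dx² e^(−βu²) = (4β²u² − 2β)·e^(−βu²).
State is unnormalized: ∫|φ|² dx = 1.8071, and ∫φ*·(−ħ²/2m · φ'') dx = 0.43461, so ⟨T⟩ = 0.43461 / 1.8071.
⟨T⟩ = 0.24050.

0.241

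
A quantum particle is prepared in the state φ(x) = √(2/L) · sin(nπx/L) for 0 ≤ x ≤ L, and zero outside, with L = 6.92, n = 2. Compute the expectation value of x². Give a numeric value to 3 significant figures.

⟨x²⟩ = ∫ x²·|φ|² dx (integrals over the domain).
With sin²θ = (1 − cos2θ)/2 on 0 ≤ x ≤ L: ∫sin²(nπx/L) dx = L/2, ∫x·sin²(nπx/L) dx = L²/4, ∫x²·sin²(nπx/L) dx = L³·(1/6 − 1/(4n²π²)); higher powers xᵏ the same way, integrating xᵏ·cos(2nπx/L) by parts.
⟨x²⟩ = 15.356.

15.4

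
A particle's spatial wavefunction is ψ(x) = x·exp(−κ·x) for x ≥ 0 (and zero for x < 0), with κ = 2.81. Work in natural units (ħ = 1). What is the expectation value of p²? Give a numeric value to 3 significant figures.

p² ψ = −ħ² d²ψ/dx²; ⟨p²⟩ = −ħ² ∫ ψ*·ψ'' dx / ∫|ψ|² dx.
Differentiate x·exp(−κ·x) with the product rule; every integrand then reduces to terms xʲ·e^(−2κx) on [0, ∞), with ∫₀^∞ xʲ·e^(−2κx) dx = j!/(2κ)^(j+1).
State is unnormalized: ∫|ψ|² dx = 0.011267, and ∫ψ*·(−ħ² ψ'') dx = 0.088968, so ⟨p²⟩ = 0.088968 / 0.011267.
⟨p²⟩ = 7.8961.

7.90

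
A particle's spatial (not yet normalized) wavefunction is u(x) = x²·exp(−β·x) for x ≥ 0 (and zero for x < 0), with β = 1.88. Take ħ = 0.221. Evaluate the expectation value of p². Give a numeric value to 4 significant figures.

p² u = −ħ² d²u/dx²; ⟨p²⟩ = −ħ² ∫ u*·u'' dx / ∫|u|² dx.
Differentiate x²·exp(−β·x) with the product rule; every integrand then reduces to terms xʲ·e^(−2βx) on [0, ∞), with ∫₀^∞ xʲ·e^(−2βx) dx = j!/(2β)^(j+1).
State is unnormalized: ∫|u|² dx = 0.031935, and ∫u*·(−ħ² u'') dx = 0.0018376, so ⟨p²⟩ = 0.0018376 / 0.031935.
⟨p²⟩ = 0.057541.

0.05754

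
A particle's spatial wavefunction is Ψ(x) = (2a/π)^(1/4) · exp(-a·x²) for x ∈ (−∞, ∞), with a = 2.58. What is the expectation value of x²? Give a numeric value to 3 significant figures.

0.0969

⟨x²⟩ = ∫ x²·|Ψ|² dx (integrals over the domain).
Gaussian moments: ∫x^(2j)·e^(−2ax²) dx = (2j−1)!!/(4a)^j · √(π/(2a)), odd powers integrate to 0; here √(π/(2a)) = 0.78028.
⟨x²⟩ = 0.096899.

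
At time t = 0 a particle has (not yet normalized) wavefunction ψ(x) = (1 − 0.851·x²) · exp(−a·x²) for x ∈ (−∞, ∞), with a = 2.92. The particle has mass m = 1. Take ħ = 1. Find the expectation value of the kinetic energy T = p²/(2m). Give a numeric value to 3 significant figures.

1.98

T = −(ħ²/2m) d²/dx², so ⟨T⟩ = −(ħ²/2m) ∫ ψ*·ψ'' dx / ∫|ψ|² dx; with m = 1.
Expand each integrand as polynomial × e^(−2ax²) and use ∫x^(2j)·e^(−2ax²) dx = (2j−1)!!/(4a)^j · √(π/(2a)), odd powers → 0; here √(π/(2a)) = 0.73345. Differentiate with the product rule, d/dx e^(−ax²) = −2ax·e^(−ax²).
State is unnormalized: ∫|ψ|² dx = 0.63825, and ∫ψ*·(−ħ²/2m · ψ'') dx = 1.2667, so ⟨T⟩ = 1.2667 / 0.63825.
⟨T⟩ = 1.9846.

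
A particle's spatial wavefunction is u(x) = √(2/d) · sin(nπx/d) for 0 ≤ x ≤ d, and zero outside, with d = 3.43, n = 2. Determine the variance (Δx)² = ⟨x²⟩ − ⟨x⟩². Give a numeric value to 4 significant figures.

0.8314

Compute ⟨x⟩ and ⟨x²⟩ separately, then (Δx)² = ⟨x²⟩ − ⟨x⟩².
With sin²θ = (1 − cos2θ)/2 on 0 ≤ x ≤ d: ∫sin²(nπx/d) dx = d/2, ∫x·sin²(nπx/d) dx = d²/4, ∫x²·sin²(nπx/d) dx = d³·(1/6 − 1/(4n²π²)); higher powers xᵏ the same way, integrating xᵏ·cos(2nπx/d) by parts.
⟨x⟩ = 1.7150 and ⟨x²⟩ = 3.7726.
(Δx)² = 3.7726 − (1.7150)² = 0.83140.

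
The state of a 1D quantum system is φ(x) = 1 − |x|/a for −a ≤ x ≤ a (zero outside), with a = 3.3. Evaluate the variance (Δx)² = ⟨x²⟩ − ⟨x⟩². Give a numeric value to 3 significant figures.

1.09

Compute ⟨x⟩ and ⟨x²⟩ separately, then (Δx)² = ⟨x²⟩ − ⟨x⟩².
φ is even, so ∫ over [−a, a] = 2∫₀ᵃ with φ = 1 − x/a there: ∫₀ᵃ (1 − x/a)² dx = a/3, ∫₀ᵃ x²(1 − x/a)² dx = a³/30, ∫₀ᵃ x⁴(1 − x/a)² dx = a⁵/105.
Normalization: ∫|φ|² dx = 2.2000.
⟨x⟩ = 0.0000 and ⟨x²⟩ = 1.0890.
(Δx)² = 1.0890 − (0.0000)² = 1.0890.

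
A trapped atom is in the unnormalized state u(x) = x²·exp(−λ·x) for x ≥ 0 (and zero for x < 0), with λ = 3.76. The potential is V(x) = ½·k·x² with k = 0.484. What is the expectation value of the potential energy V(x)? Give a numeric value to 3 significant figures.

⟨V⟩ = ∫ V(x)·|u|² dx / ∫|u|² dx.
Every integrand reduces to terms xʲ·e^(−2λx) on [0, ∞); use ∫₀^∞ xʲ·e^(−2λx) dx = j!/(2λ)^(j+1).
State is unnormalized: ∫|u|² dx = 0.00099798, and ∫u*·V(x)·u dx = 0.00012812, so ⟨V⟩ = 0.00012812 / 0.00099798.
⟨V⟩ = 0.12838.

0.128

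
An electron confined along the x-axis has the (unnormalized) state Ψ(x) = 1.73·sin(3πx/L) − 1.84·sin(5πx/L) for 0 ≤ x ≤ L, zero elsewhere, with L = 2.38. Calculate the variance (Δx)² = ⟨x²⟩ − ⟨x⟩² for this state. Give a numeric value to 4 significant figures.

0.1825

Compute ⟨x⟩ and ⟨x²⟩ separately, then (Δx)² = ⟨x²⟩ − ⟨x⟩².
On 0 ≤ x ≤ L (j ≠ l): ∫sin²(jπx/L) dx = L/2, ∫sin(jπx/L)·sin(lπx/L) dx = 0; diagonal moments ∫x·sin²(jπx/L) dx = L²/4, ∫x²·sin²(jπx/L) dx = L³·(1/6 − 1/(4j²π²)); cross terms ∫x·sin(jπx/L)·sin(lπx/L) dx = 0 for j + l even and −4jlL²/(π²(j² − l²)²) for j + l odd, ∫x²·sin(jπx/L)·sin(lπx/L) dx = (−1)^(j+l)·4jlL³/(π²(j² − l²)²); higher powers the same way via product-to-sum and parts.
Normalization: ∫|Ψ|² dx = 7.5904.
⟨x⟩ = 1.1900 and ⟨x²⟩ = 1.5986.
(Δx)² = 1.5986 − (1.1900)² = 0.18246.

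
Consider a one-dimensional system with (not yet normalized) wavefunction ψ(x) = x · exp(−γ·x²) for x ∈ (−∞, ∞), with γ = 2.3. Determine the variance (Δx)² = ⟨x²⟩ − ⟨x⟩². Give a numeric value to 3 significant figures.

0.326

Compute ⟨x⟩ and ⟨x²⟩ separately, then (Δx)² = ⟨x²⟩ − ⟨x⟩².
Expand each integrand as polynomial × e^(−2γx²) and use ∫x^(2j)·e^(−2γx²) dx = (2j−1)!!/(4γ)^j · √(π/(2γ)), odd powers → 0; here √(π/(2γ)) = 0.82641.
Normalization: ∫|ψ|² dx = 0.089827.
⟨x⟩ = 0.0000 and ⟨x²⟩ = 0.32609.
(Δx)² = 0.32609 − (0.0000)² = 0.32609.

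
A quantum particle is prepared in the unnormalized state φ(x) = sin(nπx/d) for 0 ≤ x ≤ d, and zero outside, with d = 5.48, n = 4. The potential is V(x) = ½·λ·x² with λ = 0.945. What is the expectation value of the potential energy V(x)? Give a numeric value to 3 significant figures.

4.68

⟨V⟩ = ∫ V(x)·|φ|² dx / ∫|φ|² dx.
With sin²θ = (1 − cos2θ)/2 on 0 ≤ x ≤ d: ∫sin²(nπx/d) dx = d/2, ∫x·sin²(nπx/d) dx = d²/4, ∫x²·sin²(nπx/d) dx = d³·(1/6 − 1/(4n²π²)); higher powers xᵏ the same way, integrating xᵏ·cos(2nπx/d) by parts.
State is unnormalized: ∫|φ|² dx = 2.7400, and ∫φ*·V(x)·φ dx = 12.837, so ⟨V⟩ = 12.837 / 2.7400.
⟨V⟩ = 4.6849.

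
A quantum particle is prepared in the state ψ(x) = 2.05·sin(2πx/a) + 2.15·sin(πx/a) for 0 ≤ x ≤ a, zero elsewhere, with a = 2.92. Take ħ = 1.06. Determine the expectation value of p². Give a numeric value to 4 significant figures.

p² ψ = −ħ² d²ψ/dx²; ⟨p²⟩ = −ħ² ∫ ψ*·ψ'' dx / ∫|ψ|² dx.
d²/dx² sin(jπx/a) = −(jπ/a)²·sin(jπx/a); on 0 ≤ x ≤ a, ∫sin²(jπx/a) dx = a/2 and ∫sin(jπx/a)·sin(lπx/a) dx = 0 for j ≠ l, so only diagonal terms survive in ∫|ψ|² and ∫ψ·ψ″; ∫ψ·ψ′ dx = [ψ²/2] between the walls = 0.
State is unnormalized: ∫|ψ|² dx = 12.885, and ∫ψ*·(−ħ² ψ'') dx = 40.698, so ⟨p²⟩ = 40.698 / 12.885.
⟨p²⟩ = 3.1587.

3.159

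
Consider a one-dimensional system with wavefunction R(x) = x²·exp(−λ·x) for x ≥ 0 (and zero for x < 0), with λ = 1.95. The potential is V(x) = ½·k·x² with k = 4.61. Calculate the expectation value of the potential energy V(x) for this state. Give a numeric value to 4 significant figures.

⟨V⟩ = ∫ V(x)·|R|² dx / ∫|R|² dx.
Every integrand reduces to terms xʲ·e^(−2λx) on [0, ∞); use ∫₀^∞ xʲ·e^(−2λx) dx = j!/(2λ)^(j+1).
State is unnormalized: ∫|R|² dx = 0.026600, and ∫R*·V(x)·R dx = 0.12093, so ⟨V⟩ = 0.12093 / 0.026600.
⟨V⟩ = 4.5464.

4.546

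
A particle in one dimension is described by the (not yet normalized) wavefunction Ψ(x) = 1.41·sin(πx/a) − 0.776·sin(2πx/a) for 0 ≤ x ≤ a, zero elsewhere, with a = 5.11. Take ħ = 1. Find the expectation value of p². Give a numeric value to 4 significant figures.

0.6416

p² Ψ = −ħ² d²Ψ/dx²; ⟨p²⟩ = −ħ² ∫ Ψ*·Ψ'' dx / ∫|Ψ|² dx.
d²/dx² sin(jπx/a) = −(jπ/a)²·sin(jπx/a); on 0 ≤ x ≤ a, ∫sin²(jπx/a) dx = a/2 and ∫sin(jπx/a)·sin(lπx/a) dx = 0 for j ≠ l, so only diagonal terms survive in ∫|Ψ|² and ∫Ψ·Ψ″; ∫Ψ·Ψ′ dx = [Ψ²/2] between the walls = 0.
State is unnormalized: ∫|Ψ|² dx = 6.6182, and ∫Ψ*·(−ħ² Ψ'') dx = 4.2461, so ⟨p²⟩ = 4.2461 / 6.6182.
⟨p²⟩ = 0.64158.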